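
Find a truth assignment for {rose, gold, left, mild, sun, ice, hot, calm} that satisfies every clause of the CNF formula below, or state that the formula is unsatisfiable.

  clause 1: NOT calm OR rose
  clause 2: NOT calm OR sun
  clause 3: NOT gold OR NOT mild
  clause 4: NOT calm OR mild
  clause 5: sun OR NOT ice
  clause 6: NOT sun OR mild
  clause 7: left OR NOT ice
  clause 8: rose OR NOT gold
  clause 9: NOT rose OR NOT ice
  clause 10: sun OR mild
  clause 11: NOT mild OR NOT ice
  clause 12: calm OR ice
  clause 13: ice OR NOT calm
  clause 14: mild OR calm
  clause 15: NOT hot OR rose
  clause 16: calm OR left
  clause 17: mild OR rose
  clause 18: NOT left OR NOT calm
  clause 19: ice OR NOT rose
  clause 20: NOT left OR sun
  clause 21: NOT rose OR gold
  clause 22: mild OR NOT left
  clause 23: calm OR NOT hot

UNSATISFIABLE

Try calm = false.
From the singleton clause (ice), ice = true.
From the singleton clause (sun), sun = true.
From the singleton clause (mild), mild = true.
Now (NOT mild) is unsatisfied and unit — conflict.
So calm must be the other value — set calm = true.
From the singleton clause (rose), rose = true.
From the singleton clause (sun), sun = true.
From the singleton clause (mild), mild = true.
From the singleton clause (NOT gold), gold = false.
Now (gold) is unsatisfied and unit — conflict.
Neither calm = true nor calm = false works.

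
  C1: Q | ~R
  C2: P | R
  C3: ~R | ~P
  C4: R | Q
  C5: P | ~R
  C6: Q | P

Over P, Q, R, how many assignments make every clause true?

1

There are 2^3 = 8 truth assignments over (P, Q, R).
Check each against the 6 clauses (columns in the order P, Q, R):
  F F F  ✗ fails (P | R)
  F F T  ✗ fails (Q | ~R)
  F T F  ✗ fails (P | R)
  F T T  ✗ fails (P | ~R)
  T F F  ✗ fails (R | Q)
  T F T  ✗ fails (Q | ~R)
  T T F  ✓ satisfies all
  T T T  ✗ fails (~R | ~P)
1 of the 8 rows is a model.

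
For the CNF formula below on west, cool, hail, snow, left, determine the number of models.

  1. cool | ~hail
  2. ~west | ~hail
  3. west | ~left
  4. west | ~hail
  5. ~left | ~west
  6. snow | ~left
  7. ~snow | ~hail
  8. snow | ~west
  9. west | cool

4

There are 2^5 = 32 truth assignments over (west, cool, hail, snow, left).
Split on snow. With snow = 1, the clauses containing snow are satisfied and ~snow drops from the rest; 3 of the 2^4 = 16 assignments to the other variables satisfy what remains.
With snow = 0, by the same count on the reduced clause set, 1 assignment works.
(One model: west=F, cool=T, hail=F, snow=F, left=F.)
Total: 3 + 1 = 4.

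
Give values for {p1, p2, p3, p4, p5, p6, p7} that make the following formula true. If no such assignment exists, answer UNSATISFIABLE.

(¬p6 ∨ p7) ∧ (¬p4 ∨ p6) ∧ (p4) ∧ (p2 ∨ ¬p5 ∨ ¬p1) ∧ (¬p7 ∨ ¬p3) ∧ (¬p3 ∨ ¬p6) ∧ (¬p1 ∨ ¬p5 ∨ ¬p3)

The clause (p4) is unit, so p4 = True.
The clause (p6) is unit, so p6 = True.
The clause (p7) is unit, so p7 = True.
The clause (¬p3) is unit, so p3 = False.
Try p2 = False.
Try p5 = False.
All clauses hold; p1 can take either value.

p1=False; p2=False; p3=False; p4=True; p5=False; p6=True; p7=True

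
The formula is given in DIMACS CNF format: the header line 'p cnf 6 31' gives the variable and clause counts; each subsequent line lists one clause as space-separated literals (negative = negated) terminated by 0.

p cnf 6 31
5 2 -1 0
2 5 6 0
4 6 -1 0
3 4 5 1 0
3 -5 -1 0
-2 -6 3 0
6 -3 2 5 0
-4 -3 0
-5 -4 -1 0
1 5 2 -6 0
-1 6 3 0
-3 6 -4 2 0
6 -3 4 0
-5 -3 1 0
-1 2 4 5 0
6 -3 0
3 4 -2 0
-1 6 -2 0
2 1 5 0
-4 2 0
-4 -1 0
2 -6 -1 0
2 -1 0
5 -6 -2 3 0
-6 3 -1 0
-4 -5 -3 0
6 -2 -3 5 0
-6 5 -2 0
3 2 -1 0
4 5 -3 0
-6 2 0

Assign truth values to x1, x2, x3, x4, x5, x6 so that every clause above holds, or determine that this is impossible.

x1: False,  x2: False,  x3: False,  x4: False,  x5: True,  x6: False

Suppose x4 = False.
Suppose x6 = False.
Unit clause (¬x1) forces x1 = False.
Unit clause (¬x3) forces x3 = False.
Unit clause (x5) forces x5 = True.
Unit clause (¬x2) forces x2 = False.
This assignment satisfies each clause.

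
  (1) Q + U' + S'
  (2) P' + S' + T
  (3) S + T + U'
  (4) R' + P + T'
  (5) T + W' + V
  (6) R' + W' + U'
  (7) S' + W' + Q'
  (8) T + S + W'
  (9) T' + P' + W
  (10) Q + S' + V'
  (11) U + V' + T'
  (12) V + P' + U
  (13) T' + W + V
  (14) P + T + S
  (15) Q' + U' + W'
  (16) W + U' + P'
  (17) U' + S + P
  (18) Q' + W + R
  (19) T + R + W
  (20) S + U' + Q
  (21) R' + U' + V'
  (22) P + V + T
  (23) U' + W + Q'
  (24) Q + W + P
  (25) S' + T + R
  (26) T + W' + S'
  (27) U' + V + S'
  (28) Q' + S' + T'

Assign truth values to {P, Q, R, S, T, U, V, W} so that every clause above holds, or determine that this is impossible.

Case Q = 1:
Case S = 0:
Case T = 0:
(U') alone gives U = 0.
(W') alone gives W = 0.
(P) alone gives P = 1.
(V) alone gives V = 1.
(R) alone gives R = 1.
This assignment satisfies each clause.

P: 1, Q: 1, R: 1, S: 0, T: 0, U: 0, V: 1, W: 0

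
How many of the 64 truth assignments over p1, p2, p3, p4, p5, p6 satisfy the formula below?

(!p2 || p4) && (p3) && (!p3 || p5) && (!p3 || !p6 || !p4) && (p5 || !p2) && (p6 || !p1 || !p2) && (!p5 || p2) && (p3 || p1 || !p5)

There are 2^6 = 64 truth assignments over (p1, p2, p3, p4, p5, p6).
Split on p1. With p1 = true, the clauses containing p1 are satisfied and !p1 drops from the rest; 0 of the 2^5 = 32 assignments to the other variables satisfy what remains.
With p1 = false, by the same count on the reduced clause set, 1 assignment works.
(One model: p1=F, p2=T, p3=T, p4=T, p5=T, p6=F.)
Total: 0 + 1 = 1.

1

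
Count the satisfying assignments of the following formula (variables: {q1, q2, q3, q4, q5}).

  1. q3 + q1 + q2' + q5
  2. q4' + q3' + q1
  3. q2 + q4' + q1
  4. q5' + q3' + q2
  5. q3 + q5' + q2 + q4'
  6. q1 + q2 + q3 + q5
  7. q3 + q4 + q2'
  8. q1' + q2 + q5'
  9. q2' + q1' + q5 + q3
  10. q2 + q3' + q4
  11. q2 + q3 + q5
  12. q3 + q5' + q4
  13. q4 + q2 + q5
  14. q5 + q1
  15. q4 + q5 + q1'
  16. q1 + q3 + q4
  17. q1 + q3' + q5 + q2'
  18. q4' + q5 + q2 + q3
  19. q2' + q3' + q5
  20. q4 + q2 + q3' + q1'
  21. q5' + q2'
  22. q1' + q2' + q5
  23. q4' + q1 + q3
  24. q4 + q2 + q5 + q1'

1

There are 2^5 = 32 truth assignments over (q1, q2, q3, q4, q5).
Split on q4. With q4 = 1, the clauses containing q4 are satisfied and q4' drops from the rest; 1 of the 2^4 = 16 assignments to the other variables satisfy what remains.
With q4 = 0, by the same count on the reduced clause set, 0 assignments work.
Total: 1 + 0 = 1.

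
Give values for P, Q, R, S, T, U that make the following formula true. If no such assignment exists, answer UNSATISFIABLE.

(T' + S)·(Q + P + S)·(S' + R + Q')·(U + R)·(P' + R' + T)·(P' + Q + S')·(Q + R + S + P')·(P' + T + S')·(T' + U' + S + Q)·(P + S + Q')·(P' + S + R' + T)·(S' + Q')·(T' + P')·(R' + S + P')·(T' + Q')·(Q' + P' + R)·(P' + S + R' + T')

Suppose T = 1.
(S) alone gives S = 1.
(Q') alone gives Q = 0.
(P') alone gives P = 0.
Suppose U = 1.
Every clause is now satisfied; R is unconstrained.

P ↦ 0,  Q ↦ 0,  R ↦ 1,  S ↦ 1,  T ↦ 1,  U ↦ 1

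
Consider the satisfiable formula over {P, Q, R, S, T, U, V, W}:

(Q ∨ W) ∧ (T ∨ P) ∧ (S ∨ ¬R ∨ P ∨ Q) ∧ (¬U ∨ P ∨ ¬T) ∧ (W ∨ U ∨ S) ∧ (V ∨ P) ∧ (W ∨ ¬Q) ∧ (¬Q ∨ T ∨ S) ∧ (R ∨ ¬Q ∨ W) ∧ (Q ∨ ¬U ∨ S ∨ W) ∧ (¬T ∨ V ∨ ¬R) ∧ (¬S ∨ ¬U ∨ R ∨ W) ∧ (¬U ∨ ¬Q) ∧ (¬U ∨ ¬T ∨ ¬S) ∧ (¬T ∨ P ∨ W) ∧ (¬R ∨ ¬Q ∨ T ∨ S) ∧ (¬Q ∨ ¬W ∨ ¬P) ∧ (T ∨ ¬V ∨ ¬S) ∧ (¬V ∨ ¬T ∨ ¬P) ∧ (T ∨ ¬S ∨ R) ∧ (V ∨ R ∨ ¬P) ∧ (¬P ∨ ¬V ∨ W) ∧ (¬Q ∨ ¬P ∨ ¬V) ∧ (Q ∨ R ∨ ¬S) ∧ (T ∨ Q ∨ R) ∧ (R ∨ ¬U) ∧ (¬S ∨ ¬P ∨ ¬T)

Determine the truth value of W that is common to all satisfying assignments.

Suppose W = False.
Unit clause (Q) forces Q = True.
That conflicts with the unit clause (¬Q).
So every satisfying assignment has W = True.

True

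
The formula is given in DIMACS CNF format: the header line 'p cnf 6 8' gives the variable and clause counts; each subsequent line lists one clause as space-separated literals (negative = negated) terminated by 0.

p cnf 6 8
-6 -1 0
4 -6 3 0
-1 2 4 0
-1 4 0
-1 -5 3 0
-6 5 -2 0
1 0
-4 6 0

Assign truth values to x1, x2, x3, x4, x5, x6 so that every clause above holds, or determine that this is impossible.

From the singleton clause (x1), x1 = True.
From the singleton clause (¬x6), x6 = False.
From the singleton clause (x4), x4 = True.
Now (¬x4) is unsatisfied and unit — conflict.

UNSATISFIABLE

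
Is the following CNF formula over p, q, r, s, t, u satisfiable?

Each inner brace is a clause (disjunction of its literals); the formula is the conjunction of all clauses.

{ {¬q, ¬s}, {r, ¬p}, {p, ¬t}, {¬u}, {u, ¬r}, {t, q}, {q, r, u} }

From the singleton clause (¬u), u = False.
From the singleton clause (¬r), r = False.
From the singleton clause (¬p), p = False.
From the singleton clause (¬t), t = False.
From the singleton clause (q), q = True.
From the singleton clause (¬s), s = False.
All clauses are satisfied.
A satisfying assignment: p ↦ False, q ↦ True, r ↦ False, s ↦ False, t ↦ False, u ↦ False.

Yes, satisfiable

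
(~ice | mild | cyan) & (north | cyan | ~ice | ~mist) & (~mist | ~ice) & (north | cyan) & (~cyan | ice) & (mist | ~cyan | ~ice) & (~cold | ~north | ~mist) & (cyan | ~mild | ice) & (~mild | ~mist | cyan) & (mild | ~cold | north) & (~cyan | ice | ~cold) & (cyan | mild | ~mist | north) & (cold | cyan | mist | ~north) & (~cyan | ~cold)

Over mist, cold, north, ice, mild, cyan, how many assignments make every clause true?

There are 2^6 = 64 truth assignments over (mist, cold, north, ice, mild, cyan).
Split on mild. With mild = 1, the clauses containing mild are satisfied and ~mild drops from the rest; 1 of the 2^5 = 32 assignments to the other variables satisfy what remains.
With mild = 0, by the same count on the reduced clause set, 2 assignments work.
(One model: mist=F, cold=T, north=T, ice=F, mild=F, cyan=F.)
Total: 1 + 2 = 3.

3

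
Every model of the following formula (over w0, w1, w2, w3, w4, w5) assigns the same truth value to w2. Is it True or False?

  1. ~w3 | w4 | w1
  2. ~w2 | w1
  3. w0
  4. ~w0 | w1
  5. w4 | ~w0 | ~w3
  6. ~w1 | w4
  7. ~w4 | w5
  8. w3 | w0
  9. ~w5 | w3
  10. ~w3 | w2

True

Suppose w2 = 0.
(w0) alone gives w0 = 1.
(w1) alone gives w1 = 1.
(w4) alone gives w4 = 1.
(w5) alone gives w5 = 1.
(w3) alone gives w3 = 1.
Now (~w3) is unsatisfied and unit — conflict.
So every satisfying assignment has w2 = True.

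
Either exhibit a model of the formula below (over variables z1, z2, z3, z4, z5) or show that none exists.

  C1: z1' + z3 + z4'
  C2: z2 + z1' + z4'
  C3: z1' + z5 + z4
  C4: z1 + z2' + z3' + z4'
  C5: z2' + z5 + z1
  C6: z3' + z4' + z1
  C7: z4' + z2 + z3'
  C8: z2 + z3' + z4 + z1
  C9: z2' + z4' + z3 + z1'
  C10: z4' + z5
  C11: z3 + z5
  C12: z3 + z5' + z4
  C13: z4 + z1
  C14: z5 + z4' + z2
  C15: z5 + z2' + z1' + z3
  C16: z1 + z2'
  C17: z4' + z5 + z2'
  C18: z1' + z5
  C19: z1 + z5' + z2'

z1=1; z2=1; z3=1; z4=1; z5=1

Suppose z4 = 1.
From the singleton clause (z5), z5 = 1.
Suppose z1 = 1.
From the singleton clause (z3), z3 = 1.
From the singleton clause (z2), z2 = 1.
All clauses are satisfied.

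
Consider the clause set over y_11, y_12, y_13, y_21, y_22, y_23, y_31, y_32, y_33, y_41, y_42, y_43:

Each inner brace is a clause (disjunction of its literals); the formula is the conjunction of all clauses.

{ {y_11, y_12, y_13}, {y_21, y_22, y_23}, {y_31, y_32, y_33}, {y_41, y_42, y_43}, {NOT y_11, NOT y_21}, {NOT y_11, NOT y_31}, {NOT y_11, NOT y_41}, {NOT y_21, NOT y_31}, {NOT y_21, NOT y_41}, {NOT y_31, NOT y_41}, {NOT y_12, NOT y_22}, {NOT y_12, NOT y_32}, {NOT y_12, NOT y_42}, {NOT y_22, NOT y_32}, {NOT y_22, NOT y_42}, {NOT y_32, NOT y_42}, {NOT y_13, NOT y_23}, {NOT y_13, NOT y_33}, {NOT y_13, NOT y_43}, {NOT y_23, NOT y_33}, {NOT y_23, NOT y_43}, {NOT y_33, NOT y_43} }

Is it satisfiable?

Suppose y_11 = false.
Suppose y_12 = true.
From the singleton clause (NOT y_22), y_22 = false.
From the singleton clause (NOT y_32), y_32 = false.
From the singleton clause (NOT y_42), y_42 = false.
Suppose y_21 = true.
From the singleton clause (NOT y_31), y_31 = false.
From the singleton clause (y_33), y_33 = true.
From the singleton clause (NOT y_41), y_41 = false.
From the singleton clause (y_43), y_43 = true.
That conflicts with the unit clause (NOT y_43).
Undo y_21 and try y_21 = false.
From the singleton clause (y_23), y_23 = true.
From the singleton clause (NOT y_13), y_13 = false.
From the singleton clause (NOT y_33), y_33 = false.
From the singleton clause (y_31), y_31 = true.
From the singleton clause (NOT y_41), y_41 = false.
From the singleton clause (y_43), y_43 = true.
That conflicts with the unit clause (NOT y_43).
Neither y_21 = true nor y_21 = false works.
Undo y_12 and try y_12 = false.
From the singleton clause (y_13), y_13 = true.
From the singleton clause (NOT y_23), y_23 = false.
From the singleton clause (NOT y_33), y_33 = false.
From the singleton clause (NOT y_43), y_43 = false.
Suppose y_21 = true.
From the singleton clause (NOT y_31), y_31 = false.
From the singleton clause (y_32), y_32 = true.
From the singleton clause (NOT y_41), y_41 = false.
From the singleton clause (y_42), y_42 = true.
That conflicts with the unit clause (NOT y_42).
Undo y_21 and try y_21 = false.
From the singleton clause (y_22), y_22 = true.
From the singleton clause (NOT y_32), y_32 = false.
From the singleton clause (y_31), y_31 = true.
From the singleton clause (NOT y_41), y_41 = false.
From the singleton clause (y_42), y_42 = true.
That conflicts with the unit clause (NOT y_42).
Neither y_21 = true nor y_21 = false works.
Neither y_12 = true nor y_12 = false works.
Undo y_11 and try y_11 = true.
From the singleton clause (NOT y_21), y_21 = false.
From the singleton clause (NOT y_31), y_31 = false.
From the singleton clause (NOT y_41), y_41 = false.
Suppose y_22 = true.
From the singleton clause (NOT y_12), y_12 = false.
From the singleton clause (NOT y_32), y_32 = false.
From the singleton clause (y_33), y_33 = true.
From the singleton clause (NOT y_42), y_42 = false.
From the singleton clause (y_43), y_43 = true.
That conflicts with the unit clause (NOT y_43).
Undo y_22 and try y_22 = false.
From the singleton clause (y_23), y_23 = true.
From the singleton clause (NOT y_13), y_13 = false.
From the singleton clause (NOT y_33), y_33 = false.
From the singleton clause (y_32), y_32 = true.
From the singleton clause (NOT y_12), y_12 = false.
From the singleton clause (NOT y_42), y_42 = false.
From the singleton clause (y_43), y_43 = true.
That conflicts with the unit clause (NOT y_43).
Neither y_22 = true nor y_22 = false works.
Neither y_11 = true nor y_11 = false works.
No assignment satisfies every clause.

Unsatisfiable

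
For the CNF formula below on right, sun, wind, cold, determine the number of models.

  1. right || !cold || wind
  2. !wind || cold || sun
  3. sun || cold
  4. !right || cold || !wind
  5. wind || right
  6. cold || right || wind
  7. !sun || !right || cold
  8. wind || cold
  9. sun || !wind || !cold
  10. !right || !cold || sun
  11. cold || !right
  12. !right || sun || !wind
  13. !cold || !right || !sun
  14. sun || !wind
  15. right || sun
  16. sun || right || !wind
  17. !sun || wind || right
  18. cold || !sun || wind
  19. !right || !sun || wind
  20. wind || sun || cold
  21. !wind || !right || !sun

2

There are 2^4 = 16 truth assignments over (right, sun, wind, cold).
Check each against the 21 clauses (columns in the order right, sun, wind, cold):
  F F F F  ✗ fails (sun || cold)
  F F F T  ✗ fails (right || !cold || wind)
  F F T F  ✗ fails (!wind || cold || sun)
  F F T T  ✗ fails (sun || !wind || !cold)
  F T F F  ✗ fails (wind || right)
  F T F T  ✗ fails (right || !cold || wind)
  F T T F  ✓ satisfies all
  F T T T  ✓ satisfies all
  T F F F  ✗ fails (sun || cold)
  T F F T  ✗ fails (!right || !cold || sun)
  T F T F  ✗ fails (!wind || cold || sun)
  T F T T  ✗ fails (sun || !wind || !cold)
  T T F F  ✗ fails (!sun || !right || cold)
  T T F T  ✗ fails (!cold || !right || !sun)
  T T T F  ✗ fails (!right || cold || !wind)
  T T T T  ✗ fails (!cold || !right || !sun)
2 of the 16 rows are models.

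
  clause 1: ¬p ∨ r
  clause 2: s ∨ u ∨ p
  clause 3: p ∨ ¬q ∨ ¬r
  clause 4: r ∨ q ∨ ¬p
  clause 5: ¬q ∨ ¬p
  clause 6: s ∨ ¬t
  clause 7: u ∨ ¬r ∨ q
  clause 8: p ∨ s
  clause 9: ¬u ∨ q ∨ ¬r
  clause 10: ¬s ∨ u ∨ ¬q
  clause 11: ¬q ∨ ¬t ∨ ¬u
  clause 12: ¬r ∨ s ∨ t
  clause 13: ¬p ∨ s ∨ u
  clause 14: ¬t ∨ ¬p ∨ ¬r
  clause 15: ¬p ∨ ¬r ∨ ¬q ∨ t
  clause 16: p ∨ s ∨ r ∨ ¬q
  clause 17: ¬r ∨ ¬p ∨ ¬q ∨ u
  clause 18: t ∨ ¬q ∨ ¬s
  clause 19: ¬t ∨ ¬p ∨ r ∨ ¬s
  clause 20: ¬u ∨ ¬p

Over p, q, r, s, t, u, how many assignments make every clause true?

There are 2^6 = 64 truth assignments over (p, q, r, s, t, u).
Split on t. With t = True, the clauses containing t are satisfied and ¬t drops from the rest; 2 of the 2^5 = 32 assignments to the other variables satisfy what remains.
With t = False, by the same count on the reduced clause set, 2 assignments work.
(One model: p=F, q=F, r=F, s=T, t=F, u=F.)
Total: 2 + 2 = 4.

4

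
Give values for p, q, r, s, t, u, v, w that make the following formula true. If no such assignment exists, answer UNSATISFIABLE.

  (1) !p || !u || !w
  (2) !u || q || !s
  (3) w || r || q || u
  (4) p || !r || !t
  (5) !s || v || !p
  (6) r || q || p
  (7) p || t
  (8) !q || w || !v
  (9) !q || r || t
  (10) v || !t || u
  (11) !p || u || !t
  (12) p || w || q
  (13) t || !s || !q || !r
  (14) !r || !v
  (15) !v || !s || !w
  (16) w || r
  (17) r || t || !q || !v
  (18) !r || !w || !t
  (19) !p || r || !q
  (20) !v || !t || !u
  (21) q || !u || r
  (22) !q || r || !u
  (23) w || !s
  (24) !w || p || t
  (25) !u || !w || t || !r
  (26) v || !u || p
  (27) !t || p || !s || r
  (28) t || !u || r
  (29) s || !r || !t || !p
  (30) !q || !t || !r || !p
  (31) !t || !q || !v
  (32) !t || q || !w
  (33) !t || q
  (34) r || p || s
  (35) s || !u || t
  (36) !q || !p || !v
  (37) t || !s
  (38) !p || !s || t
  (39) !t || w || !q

Suppose p = true.
Suppose u = false.
From the singleton clause (!t), t = false.
From the singleton clause (!s), s = false.
Suppose q = true.
From the singleton clause (r), r = true.
From the singleton clause (!v), v = false.
All clauses hold; w can take either value.

p ↦ true; q ↦ true; r ↦ true; s ↦ false; t ↦ false; u ↦ false; v ↦ false; w ↦ true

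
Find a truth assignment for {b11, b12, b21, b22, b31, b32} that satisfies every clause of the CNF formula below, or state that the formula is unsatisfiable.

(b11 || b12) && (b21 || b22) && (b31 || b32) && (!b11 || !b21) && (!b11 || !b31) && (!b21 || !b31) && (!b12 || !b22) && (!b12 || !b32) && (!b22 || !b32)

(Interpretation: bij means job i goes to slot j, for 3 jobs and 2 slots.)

Try b11 = true.
From the singleton clause (!b21), b21 = false.
From the singleton clause (b22), b22 = true.
From the singleton clause (!b31), b31 = false.
From the singleton clause (b32), b32 = true.
Now (!b32) is unsatisfied and unit — conflict.
Backtrack on b11: now try b11 = false.
From the singleton clause (b12), b12 = true.
From the singleton clause (!b22), b22 = false.
From the singleton clause (b21), b21 = true.
From the singleton clause (!b31), b31 = false.
From the singleton clause (b32), b32 = true.
Now (!b32) is unsatisfied and unit — conflict.
Both values of b11 lead to a conflict.

UNSATISFIABLE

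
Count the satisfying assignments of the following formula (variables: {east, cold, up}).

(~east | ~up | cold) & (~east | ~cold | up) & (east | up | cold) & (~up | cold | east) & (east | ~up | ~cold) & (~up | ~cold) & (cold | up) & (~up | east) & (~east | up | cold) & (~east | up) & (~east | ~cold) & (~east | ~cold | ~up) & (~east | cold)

1

There are 2^3 = 8 truth assignments over (east, cold, up).
Check each against the 13 clauses (columns in the order east, cold, up):
  F F F  ✗ fails (east | up | cold)
  F F T  ✗ fails (~up | cold | east)
  F T F  ✓ satisfies all
  F T T  ✗ fails (east | ~up | ~cold)
  T F F  ✗ fails (cold | up)
  T F T  ✗ fails (~east | ~up | cold)
  T T F  ✗ fails (~east | ~cold | up)
  T T T  ✗ fails (~up | ~cold)
1 of the 8 rows is a model.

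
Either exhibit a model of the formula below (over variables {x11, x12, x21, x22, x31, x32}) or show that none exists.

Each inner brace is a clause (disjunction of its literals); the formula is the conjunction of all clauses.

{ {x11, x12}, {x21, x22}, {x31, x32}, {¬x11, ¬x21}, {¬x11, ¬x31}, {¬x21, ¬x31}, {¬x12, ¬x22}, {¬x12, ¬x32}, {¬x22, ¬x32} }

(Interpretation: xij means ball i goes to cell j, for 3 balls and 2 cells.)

UNSATISFIABLE

Suppose x11 = True.
Unit clause (¬x21) forces x21 = False.
Unit clause (x22) forces x22 = True.
Unit clause (¬x31) forces x31 = False.
Unit clause (x32) forces x32 = True.
But (¬x32) is also a unit clause — contradiction.
Undo x11 and try x11 = False.
Unit clause (x12) forces x12 = True.
Unit clause (¬x22) forces x22 = False.
Unit clause (x21) forces x21 = True.
Unit clause (¬x31) forces x31 = False.
Unit clause (x32) forces x32 = True.
But (¬x32) is also a unit clause — contradiction.
Either choice for x11 ends in contradiction.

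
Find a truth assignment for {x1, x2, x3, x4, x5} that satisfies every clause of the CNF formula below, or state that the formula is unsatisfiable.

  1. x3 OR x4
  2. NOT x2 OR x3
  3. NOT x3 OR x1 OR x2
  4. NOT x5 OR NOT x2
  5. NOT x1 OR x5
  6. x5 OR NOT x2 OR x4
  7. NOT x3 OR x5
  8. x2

Unit clause (x2) forces x2 = true.
Unit clause (x3) forces x3 = true.
Unit clause (NOT x5) forces x5 = false.
But (x5) is also a unit clause — contradiction.

UNSATISFIABLE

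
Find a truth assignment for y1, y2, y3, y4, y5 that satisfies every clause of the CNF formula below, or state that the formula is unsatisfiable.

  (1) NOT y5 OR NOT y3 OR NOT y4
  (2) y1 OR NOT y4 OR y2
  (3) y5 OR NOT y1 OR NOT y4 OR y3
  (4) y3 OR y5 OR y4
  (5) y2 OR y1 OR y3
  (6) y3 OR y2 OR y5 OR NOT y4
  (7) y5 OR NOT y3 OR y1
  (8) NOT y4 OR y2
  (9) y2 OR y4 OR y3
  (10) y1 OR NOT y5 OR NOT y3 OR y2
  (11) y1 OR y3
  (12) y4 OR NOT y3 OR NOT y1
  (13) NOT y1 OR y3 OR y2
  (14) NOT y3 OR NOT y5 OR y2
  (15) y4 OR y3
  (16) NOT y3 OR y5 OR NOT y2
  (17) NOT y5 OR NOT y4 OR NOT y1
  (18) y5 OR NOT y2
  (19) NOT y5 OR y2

y1=false,  y2=true,  y3=true,  y4=false,  y5=true

Try y4 = false.
(y3) alone gives y3 = true.
(NOT y1) alone gives y1 = false.
(y5) alone gives y5 = true.
(y2) alone gives y2 = true.
Every clause now holds.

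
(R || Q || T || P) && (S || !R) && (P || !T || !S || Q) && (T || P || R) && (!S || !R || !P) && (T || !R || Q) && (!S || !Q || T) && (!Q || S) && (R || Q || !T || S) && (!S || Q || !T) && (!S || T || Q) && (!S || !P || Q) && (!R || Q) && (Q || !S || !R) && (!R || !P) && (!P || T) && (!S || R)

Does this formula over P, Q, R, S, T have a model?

Satisfiable

Suppose S = true.
Unit clause (R) forces R = true.
Unit clause (!P) forces P = false.
Unit clause (Q) forces Q = true.
Unit clause (T) forces T = true.
This assignment satisfies each clause.
A satisfying assignment: P: false; Q: true; R: true; S: true; T: true.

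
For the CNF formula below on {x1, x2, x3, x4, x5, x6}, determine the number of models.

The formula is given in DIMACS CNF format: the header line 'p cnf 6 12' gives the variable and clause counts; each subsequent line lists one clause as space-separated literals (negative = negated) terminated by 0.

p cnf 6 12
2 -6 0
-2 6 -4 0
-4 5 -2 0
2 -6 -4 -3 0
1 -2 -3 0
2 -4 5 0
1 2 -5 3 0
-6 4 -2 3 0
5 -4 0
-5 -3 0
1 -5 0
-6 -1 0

There are 2^6 = 64 truth assignments over (x1, x2, x3, x4, x5, x6).
Split on x1. With x1 = True, the clauses containing x1 are satisfied and ¬x1 drops from the rest; 7 of the 2^5 = 32 assignments to the other variables satisfy what remains.
With x1 = False, by the same count on the reduced clause set, 3 assignments work.
(One model: x1=F, x2=F, x3=F, x4=F, x5=F, x6=F.)
Total: 7 + 3 = 10.

10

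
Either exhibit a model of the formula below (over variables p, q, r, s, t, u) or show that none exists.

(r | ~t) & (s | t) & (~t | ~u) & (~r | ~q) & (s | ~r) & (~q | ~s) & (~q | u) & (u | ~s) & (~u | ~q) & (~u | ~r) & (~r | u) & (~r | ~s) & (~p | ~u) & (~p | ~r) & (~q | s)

Branch on r: set r = 0.
Unit clause (~t) forces t = 0.
Unit clause (s) forces s = 1.
Unit clause (~q) forces q = 0.
Unit clause (u) forces u = 1.
Unit clause (~p) forces p = 0.
This assignment satisfies each clause.

p=0,  q=0,  r=0,  s=1,  t=0,  u=1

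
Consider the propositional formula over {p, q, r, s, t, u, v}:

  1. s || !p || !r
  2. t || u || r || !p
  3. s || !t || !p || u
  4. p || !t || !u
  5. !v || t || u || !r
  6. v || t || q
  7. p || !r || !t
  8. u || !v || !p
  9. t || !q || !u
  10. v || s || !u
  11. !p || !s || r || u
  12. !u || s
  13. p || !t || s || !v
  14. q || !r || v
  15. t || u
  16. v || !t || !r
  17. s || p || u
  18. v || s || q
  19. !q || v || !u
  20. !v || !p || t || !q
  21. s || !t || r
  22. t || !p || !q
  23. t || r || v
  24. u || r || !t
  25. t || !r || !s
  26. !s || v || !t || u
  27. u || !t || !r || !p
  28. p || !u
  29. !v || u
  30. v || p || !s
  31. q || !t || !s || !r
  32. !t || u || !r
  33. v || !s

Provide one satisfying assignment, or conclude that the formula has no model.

Try u = true.
(s) alone gives s = true.
(p) alone gives p = true.
(v) alone gives v = true.
Try t = false.
(!q) alone gives q = false.
(!r) alone gives r = false.
All clauses are satisfied.

p ↦ true,  q ↦ false,  r ↦ false,  s ↦ true,  t ↦ false,  u ↦ true,  v ↦ true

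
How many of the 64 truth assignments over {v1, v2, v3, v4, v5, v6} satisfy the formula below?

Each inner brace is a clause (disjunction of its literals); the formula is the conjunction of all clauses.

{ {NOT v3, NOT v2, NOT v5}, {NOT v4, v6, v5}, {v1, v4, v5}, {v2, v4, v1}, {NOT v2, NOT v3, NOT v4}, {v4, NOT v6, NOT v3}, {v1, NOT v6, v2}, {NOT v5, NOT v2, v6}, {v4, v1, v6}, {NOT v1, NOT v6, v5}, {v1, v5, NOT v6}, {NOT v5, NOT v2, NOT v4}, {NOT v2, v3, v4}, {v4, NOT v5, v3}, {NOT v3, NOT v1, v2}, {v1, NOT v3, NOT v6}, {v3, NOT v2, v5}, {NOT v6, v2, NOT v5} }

5

There are 2^6 = 64 truth assignments over (v1, v2, v3, v4, v5, v6).
Split on v6. With v6 = true, the clauses containing v6 are satisfied and NOT v6 drops from the rest; 0 of the 2^5 = 32 assignments to the other variables satisfy what remains.
With v6 = false, by the same count on the reduced clause set, 5 assignments work.
(One model: v1=F, v2=F, v3=F, v4=T, v5=T, v6=F.)
Total: 0 + 5 = 5.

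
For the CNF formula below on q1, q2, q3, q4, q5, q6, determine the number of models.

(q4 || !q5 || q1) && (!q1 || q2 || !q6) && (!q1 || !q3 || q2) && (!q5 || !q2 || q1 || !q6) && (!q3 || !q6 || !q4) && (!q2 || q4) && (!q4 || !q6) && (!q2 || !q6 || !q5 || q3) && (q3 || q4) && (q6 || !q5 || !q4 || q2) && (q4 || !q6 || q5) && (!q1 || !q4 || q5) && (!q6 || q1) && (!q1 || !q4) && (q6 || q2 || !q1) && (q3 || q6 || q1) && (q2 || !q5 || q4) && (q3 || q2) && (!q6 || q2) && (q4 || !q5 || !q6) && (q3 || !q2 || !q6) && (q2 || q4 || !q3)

3

There are 2^6 = 64 truth assignments over (q1, q2, q3, q4, q5, q6).
Split on q1. With q1 = true, the clauses containing q1 are satisfied and !q1 drops from the rest; 0 of the 2^5 = 32 assignments to the other variables satisfy what remains.
With q1 = false, by the same count on the reduced clause set, 3 assignments work.
(One model: q1=F, q2=F, q3=T, q4=T, q5=F, q6=F.)
Total: 0 + 3 = 3.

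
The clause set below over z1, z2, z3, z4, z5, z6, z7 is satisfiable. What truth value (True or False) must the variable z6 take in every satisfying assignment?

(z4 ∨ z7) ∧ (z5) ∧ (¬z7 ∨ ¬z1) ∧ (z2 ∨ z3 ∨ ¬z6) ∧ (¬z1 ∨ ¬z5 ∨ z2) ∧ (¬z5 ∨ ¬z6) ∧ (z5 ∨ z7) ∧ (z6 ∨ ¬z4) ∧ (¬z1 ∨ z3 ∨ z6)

False

Suppose z6 = True.
(z5) alone gives z5 = True.
But (¬z5) is also a unit clause — contradiction.
So every satisfying assignment has z6 = False.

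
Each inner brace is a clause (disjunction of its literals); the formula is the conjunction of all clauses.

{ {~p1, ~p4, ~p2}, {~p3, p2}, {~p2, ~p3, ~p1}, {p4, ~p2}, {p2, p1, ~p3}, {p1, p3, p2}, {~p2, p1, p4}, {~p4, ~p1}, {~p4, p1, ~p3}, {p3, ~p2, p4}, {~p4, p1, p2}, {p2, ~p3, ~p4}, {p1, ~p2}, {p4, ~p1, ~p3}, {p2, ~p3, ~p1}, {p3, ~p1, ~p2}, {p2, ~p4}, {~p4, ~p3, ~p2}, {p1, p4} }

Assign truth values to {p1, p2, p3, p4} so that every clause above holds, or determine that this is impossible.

p1=1; p2=0; p3=0; p4=0

Try p3 = 0.
Try p4 = 0.
From the singleton clause (~p2), p2 = 0.
From the singleton clause (p1), p1 = 1.
This assignment satisfies each clause.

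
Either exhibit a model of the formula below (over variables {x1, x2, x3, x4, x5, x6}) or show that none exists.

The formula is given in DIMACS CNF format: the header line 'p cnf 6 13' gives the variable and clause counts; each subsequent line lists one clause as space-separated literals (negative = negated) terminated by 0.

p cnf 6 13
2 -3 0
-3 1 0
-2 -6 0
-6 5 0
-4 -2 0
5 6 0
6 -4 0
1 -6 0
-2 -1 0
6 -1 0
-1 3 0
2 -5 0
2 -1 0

Branch on x2: set x2 = True.
Unit clause (¬x6) forces x6 = False.
Unit clause (¬x4) forces x4 = False.
Unit clause (x5) forces x5 = True.
Unit clause (¬x1) forces x1 = False.
Unit clause (¬x3) forces x3 = False.
Every clause now holds.

x1 ↦ False, x2 ↦ True, x3 ↦ False, x4 ↦ False, x5 ↦ True, x6 ↦ False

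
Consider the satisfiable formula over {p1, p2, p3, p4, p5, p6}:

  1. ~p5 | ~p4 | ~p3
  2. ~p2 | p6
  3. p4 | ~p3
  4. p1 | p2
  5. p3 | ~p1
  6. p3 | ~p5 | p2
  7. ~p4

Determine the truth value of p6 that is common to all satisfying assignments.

Suppose p6 = 0.
Unit clause (~p2) forces p2 = 0.
Unit clause (p1) forces p1 = 1.
Unit clause (p3) forces p3 = 1.
Unit clause (p4) forces p4 = 1.
Now (~p4) is unsatisfied and unit — conflict.
So every satisfying assignment has p6 = True.

True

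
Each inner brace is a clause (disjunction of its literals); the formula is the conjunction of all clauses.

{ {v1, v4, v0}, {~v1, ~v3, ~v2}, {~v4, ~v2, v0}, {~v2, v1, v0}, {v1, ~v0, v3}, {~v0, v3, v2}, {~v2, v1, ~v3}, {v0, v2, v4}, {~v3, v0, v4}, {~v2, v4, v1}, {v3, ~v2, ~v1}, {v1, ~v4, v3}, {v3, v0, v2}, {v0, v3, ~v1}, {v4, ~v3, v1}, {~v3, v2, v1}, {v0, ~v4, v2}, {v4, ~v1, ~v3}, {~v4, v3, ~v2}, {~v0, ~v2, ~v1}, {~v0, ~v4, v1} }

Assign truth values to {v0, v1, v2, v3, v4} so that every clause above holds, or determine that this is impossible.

Try v1 = 1.
Try v3 = 1.
From the singleton clause (~v2), v2 = 0.
From the singleton clause (v4), v4 = 1.
From the singleton clause (v0), v0 = 1.
All clauses are satisfied.

v0: 1; v1: 1; v2: 0; v3: 1; v4: 1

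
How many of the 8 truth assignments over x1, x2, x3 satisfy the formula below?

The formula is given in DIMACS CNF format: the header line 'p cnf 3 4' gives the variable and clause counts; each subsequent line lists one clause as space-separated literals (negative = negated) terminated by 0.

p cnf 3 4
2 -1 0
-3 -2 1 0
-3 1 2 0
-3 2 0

There are 2^3 = 8 truth assignments over (x1, x2, x3).
Split on x1. With x1 = True, the clauses containing x1 are satisfied and ¬x1 drops from the rest; 2 of the 2^2 = 4 assignments to the other variables satisfy what remains.
With x1 = False, by the same count on the reduced clause set, 2 assignments work.
Total: 2 + 2 = 4.

4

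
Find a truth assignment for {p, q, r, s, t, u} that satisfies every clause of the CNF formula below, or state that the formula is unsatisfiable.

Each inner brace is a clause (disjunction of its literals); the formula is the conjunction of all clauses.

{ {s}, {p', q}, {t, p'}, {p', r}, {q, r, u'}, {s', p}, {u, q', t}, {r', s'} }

UNSATISFIABLE

Unit clause (s) forces s = 1.
Unit clause (p) forces p = 1.
Unit clause (q) forces q = 1.
Unit clause (t) forces t = 1.
Unit clause (r) forces r = 1.
That conflicts with the unit clause (r').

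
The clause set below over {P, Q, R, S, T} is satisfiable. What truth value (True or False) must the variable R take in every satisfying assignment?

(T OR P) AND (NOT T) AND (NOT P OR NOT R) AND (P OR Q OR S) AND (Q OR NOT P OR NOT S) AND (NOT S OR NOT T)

False

Suppose R = true.
Unit clause (NOT T) forces T = false.
Unit clause (P) forces P = true.
That conflicts with the unit clause (NOT P).
So every satisfying assignment has R = False.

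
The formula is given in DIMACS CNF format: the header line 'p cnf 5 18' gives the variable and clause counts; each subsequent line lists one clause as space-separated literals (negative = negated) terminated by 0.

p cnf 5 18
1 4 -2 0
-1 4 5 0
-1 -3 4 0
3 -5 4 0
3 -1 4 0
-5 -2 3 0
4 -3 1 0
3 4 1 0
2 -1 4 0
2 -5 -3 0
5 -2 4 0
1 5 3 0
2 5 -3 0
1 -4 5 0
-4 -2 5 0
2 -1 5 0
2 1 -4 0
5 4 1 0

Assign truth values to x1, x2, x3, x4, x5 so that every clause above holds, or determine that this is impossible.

x1 ↦ False; x2 ↦ True; x3 ↦ True; x4 ↦ True; x5 ↦ True

Branch on x1: set x1 = False.
Branch on x4: set x4 = True.
The clause (x5) is unit, so x5 = True.
The clause (x2) is unit, so x2 = True.
The clause (x3) is unit, so x3 = True.
All clauses are satisfied.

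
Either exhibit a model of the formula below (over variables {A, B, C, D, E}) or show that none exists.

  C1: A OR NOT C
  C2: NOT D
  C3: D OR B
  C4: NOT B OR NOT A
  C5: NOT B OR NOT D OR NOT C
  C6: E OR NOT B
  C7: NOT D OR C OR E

(NOT D) alone gives D = false.
(B) alone gives B = true.
(NOT A) alone gives A = false.
(NOT C) alone gives C = false.
(E) alone gives E = true.
Every clause now holds.

A: false, B: true, C: false, D: false, E: true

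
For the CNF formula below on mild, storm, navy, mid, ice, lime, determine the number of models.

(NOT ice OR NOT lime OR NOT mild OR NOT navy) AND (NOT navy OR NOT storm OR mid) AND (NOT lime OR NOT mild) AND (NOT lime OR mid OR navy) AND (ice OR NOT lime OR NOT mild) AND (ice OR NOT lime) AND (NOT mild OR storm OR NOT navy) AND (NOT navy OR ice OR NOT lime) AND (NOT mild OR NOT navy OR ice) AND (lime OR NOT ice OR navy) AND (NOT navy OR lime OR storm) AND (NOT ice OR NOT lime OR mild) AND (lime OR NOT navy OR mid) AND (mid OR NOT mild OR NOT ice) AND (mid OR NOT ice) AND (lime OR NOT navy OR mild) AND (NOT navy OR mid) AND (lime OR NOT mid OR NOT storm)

There are 2^6 = 64 truth assignments over (mild, storm, navy, mid, ice, lime).
Split on mild. With mild = true, the clauses containing mild are satisfied and NOT mild drops from the rest; 3 of the 2^5 = 32 assignments to the other variables satisfy what remains.
With mild = false, by the same count on the reduced clause set, 3 assignments work.
Total: 3 + 3 = 6.

6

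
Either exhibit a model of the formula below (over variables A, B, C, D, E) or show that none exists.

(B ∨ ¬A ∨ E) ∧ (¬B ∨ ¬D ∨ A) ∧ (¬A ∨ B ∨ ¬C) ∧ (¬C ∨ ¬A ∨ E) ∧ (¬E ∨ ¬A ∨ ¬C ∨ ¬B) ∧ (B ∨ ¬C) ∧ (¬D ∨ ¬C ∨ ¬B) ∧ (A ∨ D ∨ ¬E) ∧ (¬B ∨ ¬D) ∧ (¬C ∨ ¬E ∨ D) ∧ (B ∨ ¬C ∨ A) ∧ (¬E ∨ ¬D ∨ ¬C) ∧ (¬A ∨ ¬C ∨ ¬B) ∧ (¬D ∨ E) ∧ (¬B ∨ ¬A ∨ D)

A=False; B=False; C=False; D=True; E=True

Suppose B = False.
(¬C) alone gives C = False.
Suppose A = False.
Suppose D = True.
(E) alone gives E = True.
Every clause now holds.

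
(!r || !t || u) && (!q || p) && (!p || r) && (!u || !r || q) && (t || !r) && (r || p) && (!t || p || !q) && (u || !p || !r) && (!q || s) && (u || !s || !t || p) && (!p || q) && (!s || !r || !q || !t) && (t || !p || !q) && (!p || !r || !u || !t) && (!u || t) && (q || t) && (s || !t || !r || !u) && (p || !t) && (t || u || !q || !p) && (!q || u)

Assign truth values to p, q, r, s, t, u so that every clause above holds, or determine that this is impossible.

Case q = false:
The clause (!p) is unit, so p = false.
The clause (r) is unit, so r = true.
The clause (!u) is unit, so u = false.
The clause (!t) is unit, so t = false.
Now (t) is unsatisfied and unit — conflict.
Undo q and try q = true.
The clause (p) is unit, so p = true.
The clause (r) is unit, so r = true.
The clause (t) is unit, so t = true.
The clause (u) is unit, so u = true.
Now (!u) is unsatisfied and unit — conflict.
Either choice for q ends in contradiction.

UNSATISFIABLE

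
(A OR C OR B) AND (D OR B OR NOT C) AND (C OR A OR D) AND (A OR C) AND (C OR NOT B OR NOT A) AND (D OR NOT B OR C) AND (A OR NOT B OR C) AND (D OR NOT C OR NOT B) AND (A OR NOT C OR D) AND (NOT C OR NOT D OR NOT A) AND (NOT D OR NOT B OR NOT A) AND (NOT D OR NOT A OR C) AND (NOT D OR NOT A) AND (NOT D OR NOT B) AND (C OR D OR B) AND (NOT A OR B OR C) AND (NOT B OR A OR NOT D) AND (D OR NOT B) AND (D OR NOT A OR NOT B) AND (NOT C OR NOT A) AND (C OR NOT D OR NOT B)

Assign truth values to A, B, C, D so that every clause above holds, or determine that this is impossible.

A=false, B=false, C=true, D=true

Suppose A = false.
Unit clause (C) forces C = true.
Unit clause (D) forces D = true.
Unit clause (NOT B) forces B = false.
Every clause now holds.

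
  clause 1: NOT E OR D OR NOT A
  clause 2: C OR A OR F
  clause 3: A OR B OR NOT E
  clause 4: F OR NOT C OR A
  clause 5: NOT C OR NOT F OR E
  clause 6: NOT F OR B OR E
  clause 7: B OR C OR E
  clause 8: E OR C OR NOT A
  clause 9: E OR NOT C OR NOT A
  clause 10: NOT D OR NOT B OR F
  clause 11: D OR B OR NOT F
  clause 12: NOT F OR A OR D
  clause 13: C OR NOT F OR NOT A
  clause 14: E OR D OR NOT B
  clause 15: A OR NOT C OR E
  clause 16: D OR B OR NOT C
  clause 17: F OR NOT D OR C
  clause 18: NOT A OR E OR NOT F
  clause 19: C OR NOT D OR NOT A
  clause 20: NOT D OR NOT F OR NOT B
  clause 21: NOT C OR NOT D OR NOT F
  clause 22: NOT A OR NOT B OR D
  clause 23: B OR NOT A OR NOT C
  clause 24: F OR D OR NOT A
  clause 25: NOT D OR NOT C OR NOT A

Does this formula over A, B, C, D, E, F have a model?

Suppose E = false.
Suppose C = false.
From the singleton clause (B), B = true.
From the singleton clause (NOT A), A = false.
From the singleton clause (F), F = true.
From the singleton clause (D), D = true.
But (NOT D) is also a unit clause — contradiction.
Undo C and try C = true.
From the singleton clause (NOT F), F = false.
From the singleton clause (A), A = true.
But (NOT A) is also a unit clause — contradiction.
Both values of C lead to a conflict.
Undo E and try E = true.
Suppose D = true.
Suppose A = true.
From the singleton clause (C), C = true.
But (NOT C) is also a unit clause — contradiction.
Undo A and try A = false.
From the singleton clause (B), B = true.
From the singleton clause (F), F = true.
But (NOT F) is also a unit clause — contradiction.
Both values of A lead to a conflict.
Undo D and try D = false.
From the singleton clause (NOT A), A = false.
From the singleton clause (B), B = true.
From the singleton clause (NOT F), F = false.
From the singleton clause (C), C = true.
But (NOT C) is also a unit clause — contradiction.
Both values of D lead to a conflict.
Both values of E lead to a conflict.
No assignment satisfies every clause.

No, unsatisfiable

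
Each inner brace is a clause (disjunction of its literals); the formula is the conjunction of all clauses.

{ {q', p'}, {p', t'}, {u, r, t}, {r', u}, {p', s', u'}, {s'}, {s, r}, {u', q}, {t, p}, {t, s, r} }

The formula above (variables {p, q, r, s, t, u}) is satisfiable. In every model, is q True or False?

Suppose q = 0.
From the singleton clause (s'), s = 0.
From the singleton clause (r), r = 1.
From the singleton clause (u), u = 1.
Now (u') is unsatisfied and unit — conflict.
So every satisfying assignment has q = True.

True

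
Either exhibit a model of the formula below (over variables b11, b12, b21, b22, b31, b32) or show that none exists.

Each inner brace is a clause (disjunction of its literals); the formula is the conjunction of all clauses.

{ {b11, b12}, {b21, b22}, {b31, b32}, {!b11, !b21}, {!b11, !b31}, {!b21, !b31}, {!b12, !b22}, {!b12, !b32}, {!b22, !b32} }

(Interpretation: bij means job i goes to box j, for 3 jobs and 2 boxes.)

UNSATISFIABLE

Case b11 = true:
(!b21) alone gives b21 = false.
(b22) alone gives b22 = true.
(!b31) alone gives b31 = false.
(b32) alone gives b32 = true.
Now (!b32) is unsatisfied and unit — conflict.
So b11 must be the other value — set b11 = false.
(b12) alone gives b12 = true.
(!b22) alone gives b22 = false.
(b21) alone gives b21 = true.
(!b31) alone gives b31 = false.
(b32) alone gives b32 = true.
Now (!b32) is unsatisfied and unit — conflict.
Neither b11 = true nor b11 = false works.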